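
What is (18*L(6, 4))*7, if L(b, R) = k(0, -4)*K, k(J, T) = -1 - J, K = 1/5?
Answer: -126/5 ≈ -25.200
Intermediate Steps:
K = ⅕ (K = 1*(⅕) = ⅕ ≈ 0.20000)
L(b, R) = -⅕ (L(b, R) = (-1 - 1*0)*(⅕) = (-1 + 0)*(⅕) = -1*⅕ = -⅕)
(18*L(6, 4))*7 = (18*(-⅕))*7 = -18/5*7 = -126/5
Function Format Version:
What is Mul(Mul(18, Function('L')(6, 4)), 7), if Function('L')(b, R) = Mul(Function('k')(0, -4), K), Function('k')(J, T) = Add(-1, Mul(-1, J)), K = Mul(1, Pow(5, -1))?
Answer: Rational(-126, 5) ≈ -25.200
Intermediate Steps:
K = Rational(1, 5) (K = Mul(1, Rational(1, 5)) = Rational(1, 5) ≈ 0.20000)
Function('L')(b, R) = Rational(-1, 5) (Function('L')(b, R) = Mul(Add(-1, Mul(-1, 0)), Rational(1, 5)) = Mul(Add(-1, 0), Rational(1, 5)) = Mul(-1, Rational(1, 5)) = Rational(-1, 5))
Mul(Mul(18, Function('L')(6, 4)), 7) = Mul(Mul(18, Rational(-1, 5)), 7) = Mul(Rational(-18, 5), 7) = Rational(-126, 5)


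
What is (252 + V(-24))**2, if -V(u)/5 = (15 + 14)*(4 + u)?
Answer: 9935104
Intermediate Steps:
V(u) = -580 - 145*u (V(u) = -5*(15 + 14)*(4 + u) = -145*(4 + u) = -5*(116 + 29*u) = -580 - 145*u)
(252 + V(-24))**2 = (252 + (-580 - 145*(-24)))**2 = (252 + (-580 + 3480))**2 = (252 + 2900)**2 = 3152**2 = 9935104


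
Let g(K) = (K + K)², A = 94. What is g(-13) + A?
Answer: 770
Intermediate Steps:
g(K) = 4*K² (g(K) = (2*K)² = 4*K²)
g(-13) + A = 4*(-13)² + 94 = 4*169 + 94 = 676 + 94 = 770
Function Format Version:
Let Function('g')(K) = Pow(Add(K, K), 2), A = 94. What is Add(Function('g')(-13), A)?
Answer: 770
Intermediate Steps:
Function('g')(K) = Mul(4, Pow(K, 2)) (Function('g')(K) = Pow(Mul(2, K), 2) = Mul(4, Pow(K, 2)))
Add(Function('g')(-13), A) = Add(Mul(4, Pow(-13, 2)), 94) = Add(Mul(4, 169), 94) = Add(676, 94) = 770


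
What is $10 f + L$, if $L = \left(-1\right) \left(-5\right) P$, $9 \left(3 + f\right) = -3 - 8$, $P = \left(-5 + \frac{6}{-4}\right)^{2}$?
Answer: $\frac{6085}{36} \approx 169.03$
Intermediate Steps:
$P = \frac{169}{4}$ ($P = \left(-5 + 6 \left(- \frac{1}{4}\right)\right)^{2} = \left(-5 - \frac{3}{2}\right)^{2} = \left(- \frac{13}{2}\right)^{2} = \frac{169}{4} \approx 42.25$)
$f = - \frac{38}{9}$ ($f = -3 + \frac{-3 - 8}{9} = -3 + \frac{1}{9} \left(-11\right) = -3 - \frac{11}{9} = - \frac{38}{9} \approx -4.2222$)
$L = \frac{845}{4}$ ($L = \left(-1\right) \left(-5\right) \frac{169}{4} = 5 \cdot \frac{169}{4} = \frac{845}{4} \approx 211.25$)
$10 f + L = 10 \left(- \frac{38}{9}\right) + \frac{845}{4} = - \frac{380}{9} + \frac{845}{4} = \frac{6085}{36}$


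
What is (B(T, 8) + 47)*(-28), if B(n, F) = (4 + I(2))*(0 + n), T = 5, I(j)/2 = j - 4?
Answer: -1316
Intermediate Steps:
I(j) = -8 + 2*j (I(j) = 2*(j - 4) = 2*(-4 + j) = -8 + 2*j)
B(n, F) = 0 (B(n, F) = (4 + (-8 + 2*2))*(0 + n) = (4 + (-8 + 4))*n = (4 - 4)*n = 0*n = 0)
(B(T, 8) + 47)*(-28) = (0 + 47)*(-28) = 47*(-28) = -1316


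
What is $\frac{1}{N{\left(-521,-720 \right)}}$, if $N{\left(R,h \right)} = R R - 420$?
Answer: $\frac{1}{271021} \approx 3.6898 \cdot 10^{-6}$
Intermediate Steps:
$N{\left(R,h \right)} = -420 + R^{2}$ ($N{\left(R,h \right)} = R^{2} - 420 = -420 + R^{2}$)
$\frac{1}{N{\left(-521,-720 \right)}} = \frac{1}{-420 + \left(-521\right)^{2}} = \frac{1}{-420 + 271441} = \frac{1}{271021}$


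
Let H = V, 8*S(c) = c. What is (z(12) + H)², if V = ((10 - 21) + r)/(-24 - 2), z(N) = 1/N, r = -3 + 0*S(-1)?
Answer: 9409/24336 ≈ 0.38663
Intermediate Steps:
S(c) = c/8
r = -3 (r = -3 + 0*((⅛)*(-1)) = -3 + 0*(-⅛) = -3 + 0 = -3)
z(N) = 1/N
V = 7/13 (V = ((10 - 21) - 3)/(-24 - 2) = (-11 - 3)/(-26) = -14*(-1/26) = 7/13 ≈ 0.53846)
H = 7/13 ≈ 0.53846
(z(12) + H)² = (1/12 + 7/13)² = (97/156)² = 9409/24336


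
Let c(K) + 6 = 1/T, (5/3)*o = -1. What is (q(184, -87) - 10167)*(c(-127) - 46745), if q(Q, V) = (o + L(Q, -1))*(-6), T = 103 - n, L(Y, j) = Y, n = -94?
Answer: 518860727802/985 ≈ 5.2676e+8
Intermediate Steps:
o = -⅗ (o = (⅗)*(-1) = -⅗ ≈ -0.60000)
T = 197 (T = 103 - 1*(-94) = 103 + 94 = 197)
q(Q, V) = 18/5 - 6*Q (q(Q, V) = (-⅗ + Q)*(-6) = 18/5 - 6*Q)
c(K) = -1181/197 (c(K) = -6 + 1/197 = -1181/197)
(q(184, -87) - 10167)*(c(-127) - 46745) = ((18/5 - 6*184) - 10167)*(-1181/197 - 46745) = ((18/5 - 1104) - 10167)*(-9209946/197) = (-5502/5 - 10167)*(-9209946/197) = -56337/5*(-9209946/197) = 518860727802/985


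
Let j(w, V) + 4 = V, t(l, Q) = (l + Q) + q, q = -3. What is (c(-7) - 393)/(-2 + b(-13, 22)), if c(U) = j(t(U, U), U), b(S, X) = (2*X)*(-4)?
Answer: 202/89 ≈ 2.2697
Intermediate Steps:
t(l, Q) = -3 + Q + l (t(l, Q) = (l + Q) - 3 = (Q + l) - 3 = -3 + Q + l)
b(S, X) = -8*X
j(w, V) = -4 + V
c(U) = -4 + U
(c(-7) - 393)/(-2 + b(-13, 22)) = ((-4 - 7) - 393)/(-2 - 8*22) = (-11 - 393)/(-2 - 176) = -404/(-178) = -404*(-1/178) = 202/89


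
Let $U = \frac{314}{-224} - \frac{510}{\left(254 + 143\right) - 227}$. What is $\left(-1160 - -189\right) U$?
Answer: $\frac{478703}{112} \approx 4274.1$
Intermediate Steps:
$U = - \frac{493}{112}$ ($U = 314 \left(- \frac{1}{224}\right) - \frac{510}{397 - 227} = - \frac{157}{112} - \frac{510}{170} = - \frac{157}{112} - 3 = - \frac{493}{112} \approx -4.4018$)
$\left(-1160 - -189\right) U = \left(-1160 - -189\right) \left(- \frac{493}{112}\right) = \left(-1160 + 189\right) \left(- \frac{493}{112}\right) = \left(-971\right) \left(- \frac{493}{112}\right) = \frac{478703}{112}$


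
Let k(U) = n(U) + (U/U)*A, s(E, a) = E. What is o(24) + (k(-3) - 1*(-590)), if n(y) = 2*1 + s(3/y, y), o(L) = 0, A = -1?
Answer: 590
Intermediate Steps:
n(y) = 2 + 3/y (n(y) = 2*1 + 3/y = 2 + 3/y)
k(U) = 1 + 3/U (k(U) = (2 + 3/U) + (U/U)*(-1) = (2 + 3/U) + 1*(-1) = (2 + 3/U) - 1 = 1 + 3/U)
o(24) + (k(-3) - 1*(-590)) = 0 + ((3 - 3)/(-3) - 1*(-590)) = 0 + (-⅓*0 + 590) = 0 + (0 + 590) = 0 + 590 = 590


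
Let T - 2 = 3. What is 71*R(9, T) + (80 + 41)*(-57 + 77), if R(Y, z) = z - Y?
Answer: 2136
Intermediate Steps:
T = 5 (T = 2 + 3 = 5)
71*R(9, T) + (80 + 41)*(-57 + 77) = 71*(5 - 1*9) + (80 + 41)*(-57 + 77) = 71*(5 - 9) + 121*20 = 71*(-4) + 2420 = -284 + 2420 = 2136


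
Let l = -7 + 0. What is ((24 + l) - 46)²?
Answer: 841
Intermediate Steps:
l = -7
((24 + l) - 46)² = ((24 - 7) - 46)² = (17 - 46)² = (-29)² = 841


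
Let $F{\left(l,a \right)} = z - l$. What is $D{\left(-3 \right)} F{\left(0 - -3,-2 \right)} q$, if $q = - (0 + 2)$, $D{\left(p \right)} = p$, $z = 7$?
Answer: $24$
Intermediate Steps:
$F{\left(l,a \right)} = 7 - l$
$q = -2$ ($q = \left(-1\right) 2 = -2$)
$D{\left(-3 \right)} F{\left(0 - -3,-2 \right)} q = - 3 \left(7 - \left(0 - -3\right)\right) \left(-2\right) = - 3 \left(7 - \left(0 + 3\right)\right) \left(-2\right) = - 3 \left(7 - 3\right) \left(-2\right) = \left(-3\right) 4 \left(-2\right) = \left(-12\right) \left(-2\right) = 24$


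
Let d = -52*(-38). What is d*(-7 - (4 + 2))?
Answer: -25688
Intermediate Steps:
d = 1976
d*(-7 - (4 + 2)) = 1976*(-7 - (4 + 2)) = 1976*(-7 - 1*6) = 1976*(-7 - 6) = 1976*(-13) = -25688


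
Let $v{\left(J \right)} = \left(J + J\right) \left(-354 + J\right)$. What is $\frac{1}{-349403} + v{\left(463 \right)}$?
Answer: $\frac{35266642401}{349403} \approx 1.0093 \cdot 10^{5}$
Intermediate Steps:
$v{\left(J \right)} = 2 J \left(-354 + J\right)$
$\frac{1}{-349403} + v{\left(463 \right)} = \frac{1}{-349403} + 2 \cdot 463 \left(-354 + 463\right) = - \frac{1}{349403} + 2 \cdot 463 \cdot 109 = - \frac{1}{349403} + 100934 = \frac{35266642401}{349403}$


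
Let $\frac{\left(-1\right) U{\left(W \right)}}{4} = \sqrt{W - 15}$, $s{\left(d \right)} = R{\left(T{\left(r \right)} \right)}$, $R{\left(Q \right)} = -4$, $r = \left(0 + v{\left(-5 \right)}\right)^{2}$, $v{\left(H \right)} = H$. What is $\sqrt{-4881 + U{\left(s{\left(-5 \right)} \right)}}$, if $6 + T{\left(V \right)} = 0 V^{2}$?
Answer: $\sqrt{-4881 - 4 i \sqrt{19}} \approx 0.125 - 69.864 i$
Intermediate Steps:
$r = 25$ ($r = \left(0 - 5\right)^{2} = \left(-5\right)^{2} = 25$)
$T{\left(V \right)} = -6$ ($T{\left(V \right)} = -6 + 0 V^{2} = -6 + 0 = -6$)
$s{\left(d \right)} = -4$
$U{\left(W \right)} = - 4 \sqrt{-15 + W}$ ($U{\left(W \right)} = - 4 \sqrt{W - 15} = - 4 \sqrt{-15 + W}$)
$\sqrt{-4881 + U{\left(s{\left(-5 \right)} \right)}} = \sqrt{-4881 - 4 \sqrt{-15 - 4}} = \sqrt{-4881 - 4 \sqrt{-19}} = \sqrt{-4881 - 4 i \sqrt{19}}$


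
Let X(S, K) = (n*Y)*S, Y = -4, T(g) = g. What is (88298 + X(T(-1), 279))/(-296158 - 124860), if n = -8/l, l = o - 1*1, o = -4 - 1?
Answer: -132455/631527 ≈ -0.20974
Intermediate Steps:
o = -5
l = -6 (l = -5 - 1*1 = -5 - 1 = -6)
n = 4/3 (n = -8/(-6) = -8*(-1/6) = 4/3 ≈ 1.3333)
X(S, K) = -16*S/3 (X(S, K) = ((4/3)*(-4))*S = -16*S/3)
(88298 + X(T(-1), 279))/(-296158 - 124860) = (88298 - 16/3*(-1))/(-296158 - 124860) = (88298 + 16/3)/(-421018) = (264910/3)*(-1/421018) = -132455/631527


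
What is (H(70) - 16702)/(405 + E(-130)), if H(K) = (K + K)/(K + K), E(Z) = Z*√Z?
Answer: -1352781/472205 - 434226*I*√130/472205 ≈ -2.8648 - 10.485*I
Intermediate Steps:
E(Z) = Z^(3/2)
H(K) = 1 (H(K) = (2*K)/((2*K)) = (2*K)*(1/(2*K)) = 1)
(H(70) - 16702)/(405 + E(-130)) = (1 - 16702)/(405 + (-130)^(3/2)) = -16701/(405 - 130*I*√130)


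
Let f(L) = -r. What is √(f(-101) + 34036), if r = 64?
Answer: 2*√8493 ≈ 184.31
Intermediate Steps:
f(L) = -64 (f(L) = -1*64 = -64)
√(f(-101) + 34036) = √(-64 + 34036) = √33972 = 2*√8493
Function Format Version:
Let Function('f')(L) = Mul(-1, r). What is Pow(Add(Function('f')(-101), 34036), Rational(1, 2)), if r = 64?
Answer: Mul(2, Pow(8493, Rational(1, 2))) ≈ 184.31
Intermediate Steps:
Function('f')(L) = -64 (Function('f')(L) = Mul(-1, 64) = -64)
Pow(Add(Function('f')(-101), 34036), Rational(1, 2)) = Pow(Add(-64, 34036), Rational(1, 2)) = Pow(33972, Rational(1, 2)) = Mul(2, Pow(8493, Rational(1, 2)))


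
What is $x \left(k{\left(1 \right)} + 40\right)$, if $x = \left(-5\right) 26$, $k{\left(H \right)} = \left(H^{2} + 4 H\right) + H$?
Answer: $-5980$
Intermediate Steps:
$k{\left(H \right)} = H^{2} + 5 H$
$x = -130$
$x \left(k{\left(1 \right)} + 40\right) = - 130 \left(1 \left(5 + 1\right) + 40\right) = - 130 \left(1 \cdot 6 + 40\right) = - 130 \left(6 + 40\right) = \left(-130\right) 46 = -5980$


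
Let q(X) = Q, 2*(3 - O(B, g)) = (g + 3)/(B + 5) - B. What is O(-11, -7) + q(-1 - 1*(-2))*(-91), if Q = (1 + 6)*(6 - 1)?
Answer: -19127/6 ≈ -3187.8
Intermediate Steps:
O(B, g) = 3 + B/2 - (3 + g)/(2*(5 + B)) (O(B, g) = 3 - ((g + 3)/(B + 5) - B)/2 = 3 - ((3 + g)/(5 + B) - B)/2 = 3 - (-B + (3 + g)/(5 + B))/2 = 3 + (B/2 - (3 + g)/(2*(5 + B))) = 3 + B/2 - (3 + g)/(2*(5 + B)))
Q = 35 (Q = 7*5 = 35)
q(X) = 35
O(-11, -7) + q(-1 - 1*(-2))*(-91) = (27 + (-11)² - 1*(-7) + 11*(-11))/(2*(5 - 11)) + 35*(-91) = (½)*(27 + 121 + 7 - 121)/(-6) - 3185 = (½)*(-⅙)*34 - 3185 = -17/6 - 3185 = -19127/6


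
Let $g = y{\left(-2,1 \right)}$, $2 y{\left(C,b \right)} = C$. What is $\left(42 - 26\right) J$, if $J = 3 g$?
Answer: $-48$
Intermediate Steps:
$y{\left(C,b \right)} = \frac{C}{2}$
$g = -1$ ($g = \frac{1}{2} \left(-2\right) = -1$)
$J = -3$ ($J = 3 \left(-1\right) = -3$)
$\left(42 - 26\right) J = \left(42 - 26\right) \left(-3\right) = 16 \left(-3\right) = -48$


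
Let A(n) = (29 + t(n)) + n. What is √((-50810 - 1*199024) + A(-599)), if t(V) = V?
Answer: I*√251003 ≈ 501.0*I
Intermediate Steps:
A(n) = 29 + 2*n (A(n) = (29 + n) + n = 29 + 2*n)
√((-50810 - 1*199024) + A(-599)) = √((-50810 - 1*199024) + (29 + 2*(-599))) = √((-50810 - 199024) + (29 - 1198)) = √(-249834 - 1169) = √(-251003) = I*√251003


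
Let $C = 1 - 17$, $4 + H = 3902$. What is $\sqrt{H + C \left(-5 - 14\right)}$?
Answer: $\sqrt{4202} \approx 64.823$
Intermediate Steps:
$H = 3898$ ($H = -4 + 3902 = 3898$)
$C = -16$ ($C = 1 - 17 = -16$)
$\sqrt{H + C \left(-5 - 14\right)} = \sqrt{3898 - 16 \left(-5 - 14\right)} = \sqrt{3898 - -304} = \sqrt{3898 + 304} = \sqrt{4202}$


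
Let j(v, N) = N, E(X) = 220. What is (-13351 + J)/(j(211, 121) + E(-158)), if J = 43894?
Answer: 30543/341 ≈ 89.569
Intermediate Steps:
(-13351 + J)/(j(211, 121) + E(-158)) = (-13351 + 43894)/(121 + 220) = 30543/341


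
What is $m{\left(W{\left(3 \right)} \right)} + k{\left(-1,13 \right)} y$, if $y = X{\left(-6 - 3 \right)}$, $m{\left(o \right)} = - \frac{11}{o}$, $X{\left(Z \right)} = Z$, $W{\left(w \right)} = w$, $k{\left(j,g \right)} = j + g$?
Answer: $- \frac{335}{3} \approx -111.67$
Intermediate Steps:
$k{\left(j,g \right)} = g + j$
$y = -9$ ($y = -6 - 3 = -9$)
$m{\left(W{\left(3 \right)} \right)} + k{\left(-1,13 \right)} y = - \frac{11}{3} + \left(13 - 1\right) \left(-9\right) = \left(-11\right) \frac{1}{3} + 12 \left(-9\right) = - \frac{11}{3} - 108 = - \frac{335}{3}$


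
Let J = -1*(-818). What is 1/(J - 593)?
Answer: 1/225 ≈ 0.0044444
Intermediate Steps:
J = 818
1/(J - 593) = 1/(818 - 593) = 1/225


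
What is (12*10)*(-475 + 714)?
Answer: 28680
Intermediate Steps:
(12*10)*(-475 + 714) = 120*239 = 28680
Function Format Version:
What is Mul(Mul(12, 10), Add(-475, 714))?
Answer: 28680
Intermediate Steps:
Mul(Mul(12, 10), Add(-475, 714)) = Mul(120, 239) = 28680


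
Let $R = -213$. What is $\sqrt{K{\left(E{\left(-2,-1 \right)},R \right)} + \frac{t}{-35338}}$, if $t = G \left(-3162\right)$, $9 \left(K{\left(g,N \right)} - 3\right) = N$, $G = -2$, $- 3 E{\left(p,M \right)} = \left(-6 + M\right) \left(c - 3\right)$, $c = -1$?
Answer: $\frac{2 i \sqrt{14642706687}}{53007} \approx 4.5657 i$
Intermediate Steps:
$E{\left(p,M \right)} = -8 + \frac{4 M}{3}$ ($E{\left(p,M \right)} = - \frac{\left(-6 + M\right) \left(-1 - 3\right)}{3} = - \frac{\left(-6 + M\right) \left(-4\right)}{3} = - \frac{24 - 4 M}{3} = -8 + \frac{4 M}{3}$)
$K{\left(g,N \right)} = 3 + \frac{N}{9}$
$t = 6324$ ($t = \left(-2\right) \left(-3162\right) = 6324$)
$\sqrt{K{\left(E{\left(-2,-1 \right)},R \right)} + \frac{t}{-35338}} = \sqrt{\left(3 + \frac{1}{9} \left(-213\right)\right) + \frac{6324}{-35338}} = \sqrt{\left(3 - \frac{71}{3}\right) + 6324 \left(- \frac{1}{35338}\right)} = \sqrt{- \frac{62}{3} - \frac{3162}{17669}} = \sqrt{- \frac{1104964}{53007}} = \frac{2 i \sqrt{14642706687}}{53007}$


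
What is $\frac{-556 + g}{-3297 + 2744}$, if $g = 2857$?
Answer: $- \frac{2301}{553} \approx -4.1609$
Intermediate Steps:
$\frac{-556 + g}{-3297 + 2744} = \frac{-556 + 2857}{-3297 + 2744} = \frac{2301}{-553} = 2301 \left(- \frac{1}{553}\right) = - \frac{2301}{553}$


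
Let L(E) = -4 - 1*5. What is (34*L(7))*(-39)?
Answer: 11934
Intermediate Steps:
L(E) = -9 (L(E) = -4 - 5 = -9)
(34*L(7))*(-39) = (34*(-9))*(-39) = -306*(-39) = 11934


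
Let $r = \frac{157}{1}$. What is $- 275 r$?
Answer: $-43175$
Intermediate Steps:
$r = 157$ ($r = 157 \cdot 1 = 157$)
$- 275 r = \left(-275\right) 157 = -43175$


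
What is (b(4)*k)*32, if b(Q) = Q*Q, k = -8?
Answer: -4096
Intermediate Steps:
b(Q) = Q²
(b(4)*k)*32 = (4²*(-8))*32 = (16*(-8))*32 = -128*32 = -4096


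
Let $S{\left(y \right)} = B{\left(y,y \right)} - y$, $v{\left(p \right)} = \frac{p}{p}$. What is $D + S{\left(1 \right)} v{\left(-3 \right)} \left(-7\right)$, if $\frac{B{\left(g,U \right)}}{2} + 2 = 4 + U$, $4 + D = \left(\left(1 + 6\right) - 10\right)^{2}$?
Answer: $-30$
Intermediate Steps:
$v{\left(p \right)} = 1$
$D = 5$ ($D = -4 + \left(\left(1 + 6\right) - 10\right)^{2} = -4 + \left(7 - 10\right)^{2} = -4 + \left(-3\right)^{2} = -4 + 9 = 5$)
$B{\left(g,U \right)} = 4 + 2 U$ ($B{\left(g,U \right)} = -4 + 2 \left(4 + U\right) = -4 + \left(8 + 2 U\right) = 4 + 2 U$)
$S{\left(y \right)} = 4 + y$ ($S{\left(y \right)} = \left(4 + 2 y\right) - y = 4 + y$)
$D + S{\left(1 \right)} v{\left(-3 \right)} \left(-7\right) = 5 + \left(4 + 1\right) 1 \left(-7\right) = 5 + 5 \cdot 1 \left(-7\right) = 5 + 5 \left(-7\right) = 5 - 35 = -30$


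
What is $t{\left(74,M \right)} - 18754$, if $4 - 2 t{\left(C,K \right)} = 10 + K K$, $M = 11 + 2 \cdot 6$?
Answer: $- \frac{38043}{2} \approx -19022.0$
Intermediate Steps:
$M = 23$ ($M = 11 + 12 = 23$)
$t{\left(C,K \right)} = -3 - \frac{K^{2}}{2}$ ($t{\left(C,K \right)} = 2 - \frac{10 + K K}{2} = 2 - \frac{10 + K^{2}}{2} = 2 - \left(5 + \frac{K^{2}}{2}\right) = -3 - \frac{K^{2}}{2}$)
$t{\left(74,M \right)} - 18754 = \left(-3 - \frac{23^{2}}{2}\right) - 18754 = \left(-3 - \frac{529}{2}\right) - 18754 = - \frac{535}{2} - 18754 = - \frac{38043}{2}$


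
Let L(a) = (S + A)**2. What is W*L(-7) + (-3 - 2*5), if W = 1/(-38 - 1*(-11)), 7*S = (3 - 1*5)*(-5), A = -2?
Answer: -17215/1323 ≈ -13.012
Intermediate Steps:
S = 10/7 (S = ((3 - 1*5)*(-5))/7 = ((3 - 5)*(-5))/7 = (-2*(-5))/7 = (1/7)*10 = 10/7 ≈ 1.4286)
W = -1/27 (W = 1/(-38 + 11) = 1/(-27) = -1/27 ≈ -0.037037)
L(a) = 16/49 (L(a) = (10/7 - 2)**2 = (-4/7)**2 = 16/49)
W*L(-7) + (-3 - 2*5) = -1/27*16/49 + (-3 - 2*5) = -16/1323 + (-3 - 10) = -16/1323 - 13 = -17215/1323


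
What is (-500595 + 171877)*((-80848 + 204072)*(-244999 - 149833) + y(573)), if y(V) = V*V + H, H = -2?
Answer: 15992936072577438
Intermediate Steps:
y(V) = -2 + V² (y(V) = V*V - 2 = V² - 2 = -2 + V²)
(-500595 + 171877)*((-80848 + 204072)*(-244999 - 149833) + y(573)) = (-500595 + 171877)*((-80848 + 204072)*(-244999 - 149833) + (-2 + 573²)) = -328718*(123224*(-394832) + (-2 + 328329)) = -328718*(-48652778368 + 328327) = -328718*(-48652450041) = 15992936072577438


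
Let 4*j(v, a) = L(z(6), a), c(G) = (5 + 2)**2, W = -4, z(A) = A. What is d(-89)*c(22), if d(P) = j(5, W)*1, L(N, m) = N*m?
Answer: -294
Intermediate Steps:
c(G) = 49 (c(G) = 7**2 = 49)
j(v, a) = 3*a/2 (j(v, a) = (6*a)/4 = 3*a/2)
d(P) = -6 (d(P) = ((3/2)*(-4))*1 = -6*1 = -6)
d(-89)*c(22) = -6*49 = -294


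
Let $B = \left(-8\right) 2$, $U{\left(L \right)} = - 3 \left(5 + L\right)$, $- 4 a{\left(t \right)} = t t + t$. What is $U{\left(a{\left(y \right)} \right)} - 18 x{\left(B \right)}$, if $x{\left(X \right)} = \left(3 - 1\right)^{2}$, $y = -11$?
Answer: $- \frac{9}{2} \approx -4.5$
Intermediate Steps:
$a{\left(t \right)} = - \frac{t}{4} - \frac{t^{2}}{4}$ ($a{\left(t \right)} = - \frac{t t + t}{4} = - \frac{t^{2} + t}{4} = - \frac{t + t^{2}}{4} = - \frac{t}{4} - \frac{t^{2}}{4}$)
$U{\left(L \right)} = -15 - 3 L$
$B = -16$
$x{\left(X \right)} = 4$ ($x{\left(X \right)} = 2^{2} = 4$)
$U{\left(a{\left(y \right)} \right)} - 18 x{\left(B \right)} = \left(-15 - 3 \left(\left(- \frac{1}{4}\right) \left(-11\right) \left(1 - 11\right)\right)\right) - 72 = \left(-15 - 3 \left(\left(- \frac{1}{4}\right) \left(-11\right) \left(-10\right)\right)\right) - 72 = \left(-15 - - \frac{165}{2}\right) - 72 = \left(-15 + \frac{165}{2}\right) - 72 = \frac{135}{2} - 72 = - \frac{9}{2}$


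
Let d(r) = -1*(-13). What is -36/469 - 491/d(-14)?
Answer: -230747/6097 ≈ -37.846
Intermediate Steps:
d(r) = 13
-36/469 - 491/d(-14) = -36/469 - 491/13 = -230747/6097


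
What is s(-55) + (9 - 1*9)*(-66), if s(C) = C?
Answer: -55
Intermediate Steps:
s(-55) + (9 - 1*9)*(-66) = -55 + (9 - 1*9)*(-66) = -55 + (9 - 9)*(-66) = -55 + 0*(-66) = -55 + 0 = -55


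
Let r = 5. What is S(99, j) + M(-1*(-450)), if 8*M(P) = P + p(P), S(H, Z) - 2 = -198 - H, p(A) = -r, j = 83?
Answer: -1915/8 ≈ -239.38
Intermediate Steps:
p(A) = -5 (p(A) = -1*5 = -5)
S(H, Z) = -196 - H (S(H, Z) = 2 + (-198 - H) = -196 - H)
M(P) = -5/8 + P/8 (M(P) = (P - 5)/8 = (-5 + P)/8 = -5/8 + P/8)
S(99, j) + M(-1*(-450)) = (-196 - 1*99) + (-5/8 + (-1*(-450))/8) = (-196 - 99) + (-5/8 + (⅛)*450) = -295 + (-5/8 + 225/4) = -295 + 445/8 = -1915/8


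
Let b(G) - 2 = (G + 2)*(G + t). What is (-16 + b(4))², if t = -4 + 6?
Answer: 484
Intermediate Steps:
t = 2
b(G) = 2 + (2 + G)² (b(G) = 2 + (G + 2)*(G + 2) = 2 + (2 + G)*(2 + G) = 2 + (2 + G)²)
(-16 + b(4))² = (-16 + (6 + 4² + 4*4))² = (-16 + (6 + 16 + 16))² = (-16 + 38)² = 22² = 484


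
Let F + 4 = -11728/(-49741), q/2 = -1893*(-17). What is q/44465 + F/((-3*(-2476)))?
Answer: 1980991532403/1369063076735 ≈ 1.4470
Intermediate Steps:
q = 64362 (q = 2*(-1893*(-17)) = 2*32181 = 64362)
F = -187236/49741 (F = -4 - 11728/(-49741) = -4 - 11728*(-1/49741) = -4 + 11728/49741 = -187236/49741 ≈ -3.7642)
q/44465 + F/((-3*(-2476))) = 64362/44465 - 187236/(49741*((-3*(-2476)))) = 64362*(1/44465) - 187236/49741/7428 = 64362/44465 - 187236/49741*1/7428 = 64362/44465 - 15603/30789679 = 1980991532403/1369063076735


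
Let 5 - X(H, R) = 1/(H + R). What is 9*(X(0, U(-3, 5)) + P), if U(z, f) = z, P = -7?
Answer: -15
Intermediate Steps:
X(H, R) = 5 - 1/(H + R)
9*(X(0, U(-3, 5)) + P) = 9*((-1 + 5*0 + 5*(-3))/(0 - 3) - 7) = 9*((-1 + 0 - 15)/(-3) - 7) = 9*(-1/3*(-16) - 7) = 9*(16/3 - 7) = 9*(-5/3) = -15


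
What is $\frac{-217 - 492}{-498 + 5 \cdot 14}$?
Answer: $\frac{709}{428} \approx 1.6565$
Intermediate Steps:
$\frac{-217 - 492}{-498 + 5 \cdot 14} = - \frac{709}{-498 + 70} = - \frac{709}{-428} = \left(-709\right) \left(- \frac{1}{428}\right) = \frac{709}{428}$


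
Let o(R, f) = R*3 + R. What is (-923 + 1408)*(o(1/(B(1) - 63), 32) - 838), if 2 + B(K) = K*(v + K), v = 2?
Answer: -12600300/31 ≈ -4.0646e+5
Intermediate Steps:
B(K) = -2 + K*(2 + K)
o(R, f) = 4*R (o(R, f) = 3*R + R = 4*R)
(-923 + 1408)*(o(1/(B(1) - 63), 32) - 838) = (-923 + 1408)*(4/((-2 + 1**2 + 2*1) - 63) - 838) = 485*(4/((-2 + 1 + 2) - 63) - 838) = 485*(4/(1 - 63) - 838) = 485*(4/(-62) - 838) = 485*(4*(-1/62) - 838) = 485*(-2/31 - 838) = 485*(-25980/31) = -12600300/31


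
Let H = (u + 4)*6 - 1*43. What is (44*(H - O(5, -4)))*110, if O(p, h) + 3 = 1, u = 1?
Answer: -53240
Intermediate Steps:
O(p, h) = -2 (O(p, h) = -3 + 1 = -2)
H = -13 (H = (1 + 4)*6 - 1*43 = 5*6 - 43 = 30 - 43 = -13)
(44*(H - O(5, -4)))*110 = (44*(-13 - 1*(-2)))*110 = (44*(-13 + 2))*110 = (44*(-11))*110 = -484*110 = -53240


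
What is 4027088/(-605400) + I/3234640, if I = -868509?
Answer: -338799381923/48956276400 ≈ -6.9204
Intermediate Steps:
4027088/(-605400) + I/3234640 = 4027088/(-605400) - 868509/3234640 = 4027088*(-1/605400) - 868509*1/3234640 = -503386/75675 - 868509/3234640 = -338799381923/48956276400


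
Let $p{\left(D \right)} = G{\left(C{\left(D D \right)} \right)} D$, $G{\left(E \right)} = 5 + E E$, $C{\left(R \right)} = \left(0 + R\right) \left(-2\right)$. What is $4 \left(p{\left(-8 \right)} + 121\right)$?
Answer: $-523964$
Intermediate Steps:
$C{\left(R \right)} = - 2 R$ ($C{\left(R \right)} = R \left(-2\right) = - 2 R$)
$G{\left(E \right)} = 5 + E^{2}$
$p{\left(D \right)} = D \left(5 + 4 D^{4}\right)$ ($p{\left(D \right)} = \left(5 + \left(- 2 D D\right)^{2}\right) D = \left(5 + \left(- 2 D^{2}\right)^{2}\right) D = \left(5 + 4 D^{4}\right) D = D \left(5 + 4 D^{4}\right)$)
$4 \left(p{\left(-8 \right)} + 121\right) = 4 \left(- 8 \left(5 + 4 \left(-8\right)^{4}\right) + 121\right) = 4 \left(- 8 \left(5 + 4 \cdot 4096\right) + 121\right) = 4 \left(- 8 \left(5 + 16384\right) + 121\right) = 4 \left(\left(-8\right) 16389 + 121\right) = 4 \left(-131112 + 121\right) = 4 \left(-130991\right) = -523964$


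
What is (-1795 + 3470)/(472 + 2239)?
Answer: 1675/2711 ≈ 0.61785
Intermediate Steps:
(-1795 + 3470)/(472 + 2239) = 1675/2711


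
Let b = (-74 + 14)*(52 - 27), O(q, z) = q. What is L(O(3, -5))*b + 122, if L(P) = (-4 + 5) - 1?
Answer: 122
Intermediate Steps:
L(P) = 0 (L(P) = 1 - 1 = 0)
b = -1500 (b = -60*25 = -1500)
L(O(3, -5))*b + 122 = 0*(-1500) + 122 = 0 + 122 = 122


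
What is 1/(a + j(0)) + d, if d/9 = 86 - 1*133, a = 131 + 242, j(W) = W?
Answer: -157778/373 ≈ -423.00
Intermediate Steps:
a = 373
d = -423 (d = 9*(86 - 1*133) = 9*(86 - 133) = 9*(-47) = -423)
1/(a + j(0)) + d = 1/(373 + 0) - 423 = 1/373 - 423 = -157778/373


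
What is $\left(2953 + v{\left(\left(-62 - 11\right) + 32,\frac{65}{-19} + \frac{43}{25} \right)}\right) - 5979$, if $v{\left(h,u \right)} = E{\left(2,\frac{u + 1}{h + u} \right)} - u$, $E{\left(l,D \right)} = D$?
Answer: $- \frac{9712407737}{3211475} \approx -3024.3$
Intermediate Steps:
$v{\left(h,u \right)} = - u + \frac{1 + u}{h + u}$ ($v{\left(h,u \right)} = \frac{u + 1}{h + u} - u = \frac{1 + u}{h + u} - u = - u + \frac{1 + u}{h + u}$)
$\left(2953 + v{\left(\left(-62 - 11\right) + 32,\frac{65}{-19} + \frac{43}{25} \right)}\right) - 5979 = \left(2953 + \frac{1 + \left(\frac{65}{-19} + \frac{43}{25}\right) - \left(\frac{65}{-19} + \frac{43}{25}\right) \left(\left(\left(-62 - 11\right) + 32\right) + \left(\frac{65}{-19} + \frac{43}{25}\right)\right)}{\left(\left(-62 - 11\right) + 32\right) + \left(\frac{65}{-19} + \frac{43}{25}\right)}\right) - 5979 = \left(2953 + \frac{1 + \left(65 \left(- \frac{1}{19}\right) + 43 \cdot \frac{1}{25}\right) - \left(65 \left(- \frac{1}{19}\right) + 43 \cdot \frac{1}{25}\right) \left(\left(-73 + 32\right) + \left(65 \left(- \frac{1}{19}\right) + 43 \cdot \frac{1}{25}\right)\right)}{\left(-73 + 32\right) + \left(65 \left(- \frac{1}{19}\right) + 43 \cdot \frac{1}{25}\right)}\right) - 5979 = \left(2953 + \frac{1 + \left(- \frac{65}{19} + \frac{43}{25}\right) - \left(- \frac{65}{19} + \frac{43}{25}\right) \left(-41 + \left(- \frac{65}{19} + \frac{43}{25}\right)\right)}{-41 + \left(- \frac{65}{19} + \frac{43}{25}\right)}\right) - 5979 = \left(2953 + \frac{1 - \frac{808}{475} - - \frac{808 \left(-41 - \frac{808}{475}\right)}{475}}{-41 - \frac{808}{475}}\right) - 5979 = \left(2953 + \frac{1 - \frac{808}{475} - \left(- \frac{808}{475}\right) \left(- \frac{20283}{475}\right)}{- \frac{20283}{475}}\right) - 5979 = \left(2953 - \frac{475 \left(1 - \frac{808}{475} - \frac{16388664}{225625}\right)}{20283}\right) - 5979 = \left(2953 - - \frac{5515613}{3211475}\right) - 5979 = \left(2953 + \frac{5515613}{3211475}\right) - 5979 = \frac{9489001288}{3211475} - 5979 = - \frac{9712407737}{3211475}$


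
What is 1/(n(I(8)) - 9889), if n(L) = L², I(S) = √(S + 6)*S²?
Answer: 1/47455 ≈ 2.1073e-5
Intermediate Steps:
I(S) = S²*√(6 + S) (I(S) = √(6 + S)*S² = S²*√(6 + S))
1/(n(I(8)) - 9889) = 1/((8²*√(6 + 8))² - 9889) = 1/((64*√14)² - 9889) = 1/(57344 - 9889) = 1/47455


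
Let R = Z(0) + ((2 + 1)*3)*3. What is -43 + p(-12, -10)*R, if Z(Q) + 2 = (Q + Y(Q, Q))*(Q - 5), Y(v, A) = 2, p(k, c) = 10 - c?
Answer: 257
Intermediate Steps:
Z(Q) = -2 + (-5 + Q)*(2 + Q) (Z(Q) = -2 + (Q + 2)*(Q - 5) = -2 + (2 + Q)*(-5 + Q) = -2 + (-5 + Q)*(2 + Q))
R = 15 (R = (-12 + 0² - 3*0) + ((2 + 1)*3)*3 = (-12 + 0 + 0) + (3*3)*3 = -12 + 9*3 = -12 + 27 = 15)
-43 + p(-12, -10)*R = -43 + (10 - 1*(-10))*15 = -43 + (10 + 10)*15 = -43 + 20*15 = -43 + 300 = 257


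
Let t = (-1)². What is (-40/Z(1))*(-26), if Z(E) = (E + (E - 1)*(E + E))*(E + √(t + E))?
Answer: -1040 + 1040*√2 ≈ 430.78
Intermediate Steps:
t = 1
Z(E) = (E + √(1 + E))*(E + 2*E*(-1 + E)) (Z(E) = (E + (E - 1)*(E + E))*(E + √(1 + E)) = (E + (-1 + E)*(2*E))*(E + √(1 + E)) = (E + 2*E*(-1 + E))*(E + √(1 + E)) = (E + √(1 + E))*(E + 2*E*(-1 + E)))
(-40/Z(1))*(-26) = (-40/(1*(-1*1 - √(1 + 1) + 2*1² + 2*1*√(1 + 1))))*(-26) = (-40/(1*(-1 - √2 + 2*1 + 2*1*√2)))*(-26) = (-40/(1*(-1 - √2 + 2 + 2*√2)))*(-26) = (-40/(1*(1 + √2)))*(-26) = (-40/(1 + √2))*(-26) = -40/(1 + √2)*(-26) = 1040/(1 + √2)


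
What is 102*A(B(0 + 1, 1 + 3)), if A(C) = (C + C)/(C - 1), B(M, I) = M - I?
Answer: 153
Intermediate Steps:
A(C) = 2*C/(-1 + C) (A(C) = (2*C)/(-1 + C) = 2*C/(-1 + C))
102*A(B(0 + 1, 1 + 3)) = 102*(2*((0 + 1) - (1 + 3))/(-1 + ((0 + 1) - (1 + 3)))) = 102*(2*(1 - 1*4)/(-1 + (1 - 1*4))) = 102*(2*(1 - 4)/(-1 + (1 - 4))) = 102*(2*(-3)/(-1 - 3)) = 102*(2*(-3)/(-4)) = 102*(2*(-3)*(-1/4)) = 102*(3/2) = 153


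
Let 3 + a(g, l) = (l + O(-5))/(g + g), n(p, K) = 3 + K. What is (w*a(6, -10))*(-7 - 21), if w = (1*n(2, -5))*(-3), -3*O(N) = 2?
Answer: 1960/3 ≈ 653.33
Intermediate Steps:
O(N) = -2/3 (O(N) = -1/3*2 = -2/3)
w = 6 (w = (1*(3 - 5))*(-3) = (1*(-2))*(-3) = -2*(-3) = 6)
a(g, l) = -3 + (-2/3 + l)/(2*g) (a(g, l) = -3 + (l - 2/3)/(g + g) = -3 + (-2/3 + l)/((2*g)) = -3 + (-2/3 + l)*(1/(2*g)) = -3 + (-2/3 + l)/(2*g))
(w*a(6, -10))*(-7 - 21) = (6*((1/6)*(-2 - 18*6 + 3*(-10))/6))*(-7 - 21) = (6*((1/6)*(1/6)*(-2 - 108 - 30)))*(-28) = (6*((1/6)*(1/6)*(-140)))*(-28) = (6*(-35/9))*(-28) = -70/3*(-28) = 1960/3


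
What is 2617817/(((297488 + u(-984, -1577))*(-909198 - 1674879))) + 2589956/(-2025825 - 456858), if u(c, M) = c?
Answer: -220489192102127051/211356091024265096 ≈ -1.0432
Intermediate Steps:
2617817/(((297488 + u(-984, -1577))*(-909198 - 1674879))) + 2589956/(-2025825 - 456858) = 2617817/(((297488 - 984)*(-909198 - 1674879))) + 2589956/(-2025825 - 456858) = 2617817/((296504*(-2584077))) + 2589956/(-2482683) = 2617817/(-766189166808) + 2589956*(-1/2482683) = 2617817*(-1/766189166808) - 2589956/2482683 = -2617817/766189166808 - 2589956/2482683 = -220489192102127051/211356091024265096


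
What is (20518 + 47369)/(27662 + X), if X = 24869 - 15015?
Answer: 67887/37516 ≈ 1.8095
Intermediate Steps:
X = 9854
(20518 + 47369)/(27662 + X) = (20518 + 47369)/(27662 + 9854) = 67887/37516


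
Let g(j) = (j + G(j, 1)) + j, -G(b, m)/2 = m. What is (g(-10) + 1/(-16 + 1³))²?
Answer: 109561/225 ≈ 486.94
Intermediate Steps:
G(b, m) = -2*m
g(j) = -2 + 2*j (g(j) = (j - 2*1) + j = (j - 2) + j = (-2 + j) + j = -2 + 2*j)
(g(-10) + 1/(-16 + 1³))² = ((-2 + 2*(-10)) + 1/(-16 + 1³))² = ((-2 - 20) + 1/(-16 + 1))² = (-22 + 1/(-15))² = (-22 - 1/15)² = (-331/15)² = 109561/225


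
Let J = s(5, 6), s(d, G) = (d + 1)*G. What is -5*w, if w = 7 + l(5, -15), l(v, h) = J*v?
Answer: -935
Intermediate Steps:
s(d, G) = G*(1 + d) (s(d, G) = (1 + d)*G = G*(1 + d))
J = 36 (J = 6*(1 + 5) = 6*6 = 36)
l(v, h) = 36*v
w = 187 (w = 7 + 36*5 = 7 + 180 = 187)
-5*w = -5*187 = -935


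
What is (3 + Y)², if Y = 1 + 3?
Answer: 49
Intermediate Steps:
Y = 4
(3 + Y)² = (3 + 4)² = 7² = 49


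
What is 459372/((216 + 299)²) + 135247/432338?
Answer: 234474857311/114666846050 ≈ 2.0448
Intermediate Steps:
459372/((216 + 299)²) + 135247/432338 = 459372/(515²) + 135247*(1/432338) = 459372/265225 + 135247/432338 = 234474857311/114666846050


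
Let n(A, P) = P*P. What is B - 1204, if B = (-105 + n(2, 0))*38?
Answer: -5194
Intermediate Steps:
n(A, P) = P**2
B = -3990 (B = (-105 + 0**2)*38 = (-105 + 0)*38 = -105*38 = -3990)
B - 1204 = -3990 - 1204 = -5194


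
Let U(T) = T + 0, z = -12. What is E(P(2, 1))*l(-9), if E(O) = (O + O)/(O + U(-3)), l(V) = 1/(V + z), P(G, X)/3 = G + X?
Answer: -⅐ ≈ -0.14286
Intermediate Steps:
P(G, X) = 3*G + 3*X (P(G, X) = 3*(G + X) = 3*G + 3*X)
l(V) = 1/(-12 + V) (l(V) = 1/(V - 12) = 1/(-12 + V))
U(T) = T
E(O) = 2*O/(-3 + O) (E(O) = (O + O)/(O - 3) = (2*O)/(-3 + O) = 2*O/(-3 + O))
E(P(2, 1))*l(-9) = (2*(3*2 + 3*1)/(-3 + (3*2 + 3*1)))/(-12 - 9) = (2*(6 + 3)/(-3 + (6 + 3)))/(-21) = (2*9/(-3 + 9))*(-1/21) = (2*9/6)*(-1/21) = (2*9*(⅙))*(-1/21) = 3*(-1/21) = -⅐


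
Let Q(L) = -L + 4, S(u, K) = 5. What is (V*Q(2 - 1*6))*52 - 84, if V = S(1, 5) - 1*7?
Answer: -916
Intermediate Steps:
Q(L) = 4 - L
V = -2 (V = 5 - 1*7 = 5 - 7 = -2)
(V*Q(2 - 1*6))*52 - 84 = -2*(4 - (2 - 1*6))*52 - 84 = -2*(4 - (2 - 6))*52 - 84 = -2*(4 - 1*(-4))*52 - 84 = -2*(4 + 4)*52 - 84 = -2*8*52 - 84 = -16*52 - 84 = -832 - 84 = -916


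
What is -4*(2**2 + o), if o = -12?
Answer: 32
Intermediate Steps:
-4*(2**2 + o) = -4*(2**2 - 12) = -4*(4 - 12) = -4*(-8) = 32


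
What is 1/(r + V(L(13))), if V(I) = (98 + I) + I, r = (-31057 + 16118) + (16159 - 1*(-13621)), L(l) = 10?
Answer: 1/14959 ≈ 6.6849e-5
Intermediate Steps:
r = 14841 (r = -14939 + (16159 + 13621) = -14939 + 29780 = 14841)
V(I) = 98 + 2*I
1/(r + V(L(13))) = 1/(14841 + (98 + 2*10)) = 1/(14841 + (98 + 20)) = 1/(14841 + 118) = 1/14959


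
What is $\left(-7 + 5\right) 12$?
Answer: $-24$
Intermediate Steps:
$\left(-7 + 5\right) 12 = \left(-2\right) 12 = -24$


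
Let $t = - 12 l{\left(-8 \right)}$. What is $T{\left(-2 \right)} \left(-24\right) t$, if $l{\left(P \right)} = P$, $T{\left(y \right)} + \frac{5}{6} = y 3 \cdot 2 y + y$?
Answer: $-48768$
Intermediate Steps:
$T{\left(y \right)} = - \frac{5}{6} + y + 6 y^{2}$ ($T{\left(y \right)} = - \frac{5}{6} + \left(y 3 \cdot 2 y + y\right) = - \frac{5}{6} + \left(3 y 2 y + y\right) = - \frac{5}{6} + \left(6 y y + y\right) = - \frac{5}{6} + \left(6 y^{2} + y\right) = - \frac{5}{6} + \left(y + 6 y^{2}\right) = - \frac{5}{6} + y + 6 y^{2}$)
$t = 96$ ($t = \left(-12\right) \left(-8\right) = 96$)
$T{\left(-2 \right)} \left(-24\right) t = \left(- \frac{5}{6} - 2 + 6 \left(-2\right)^{2}\right) \left(-24\right) 96 = \left(- \frac{5}{6} - 2 + 6 \cdot 4\right) \left(-24\right) 96 = \left(- \frac{5}{6} - 2 + 24\right) \left(-24\right) 96 = \frac{127}{6} \left(-24\right) 96 = \left(-508\right) 96 = -48768$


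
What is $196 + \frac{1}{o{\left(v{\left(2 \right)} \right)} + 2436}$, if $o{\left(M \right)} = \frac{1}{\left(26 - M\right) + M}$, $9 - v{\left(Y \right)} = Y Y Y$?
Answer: $\frac{12414078}{63337} \approx 196.0$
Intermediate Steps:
$v{\left(Y \right)} = 9 - Y^{3}$ ($v{\left(Y \right)} = 9 - Y Y Y = 9 - Y^{2} Y = 9 - Y^{3}$)
$o{\left(M \right)} = \frac{1}{26}$
$196 + \frac{1}{o{\left(v{\left(2 \right)} \right)} + 2436} = 196 + \frac{1}{\frac{1}{26} + 2436} = 196 + \frac{1}{\frac{63337}{26}} = 196 + \frac{26}{63337} = \frac{12414078}{63337}$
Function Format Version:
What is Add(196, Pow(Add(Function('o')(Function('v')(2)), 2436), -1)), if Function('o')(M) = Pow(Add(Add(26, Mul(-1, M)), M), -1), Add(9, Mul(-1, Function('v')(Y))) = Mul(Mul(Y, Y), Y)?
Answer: Rational(12414078, 63337) ≈ 196.00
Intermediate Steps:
Function('v')(Y) = Add(9, Mul(-1, Pow(Y, 3))) (Function('v')(Y) = Add(9, Mul(-1, Mul(Mul(Y, Y), Y))) = Add(9, Mul(-1, Mul(Pow(Y, 2), Y))) = Add(9, Mul(-1, Pow(Y, 3))))
Function('o')(M) = Rational(1, 26) (Function('o')(M) = Pow(26, -1) = Rational(1, 26))
Add(196, Pow(Add(Function('o')(Function('v')(2)), 2436), -1)) = Add(196, Pow(Add(Rational(1, 26), 2436), -1)) = Add(196, Pow(Rational(63337, 26), -1)) = Add(196, Rational(26, 63337)) = Rational(12414078, 63337)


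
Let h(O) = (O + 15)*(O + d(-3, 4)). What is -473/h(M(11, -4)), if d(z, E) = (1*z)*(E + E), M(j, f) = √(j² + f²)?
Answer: 9589/3512 - 387*√137/3512 ≈ 1.4406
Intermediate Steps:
M(j, f) = √(f² + j²)
d(z, E) = 2*E*z (d(z, E) = z*(2*E) = 2*E*z)
h(O) = (-24 + O)*(15 + O) (h(O) = (O + 15)*(O + 2*4*(-3)) = (15 + O)*(O - 24) = (15 + O)*(-24 + O) = (-24 + O)*(15 + O))
-473/h(M(11, -4)) = -473/(-360 + (√((-4)² + 11²))² - 9*√((-4)² + 11²)) = -473/(-360 + (√(16 + 121))² - 9*√(16 + 121)) = -473/(-360 + (√137)² - 9*√137) = -473/(-360 + 137 - 9*√137) = -473/(-223 - 9*√137)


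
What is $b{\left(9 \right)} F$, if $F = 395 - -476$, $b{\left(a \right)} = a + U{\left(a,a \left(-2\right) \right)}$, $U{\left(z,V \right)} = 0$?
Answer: $7839$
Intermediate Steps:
$b{\left(a \right)} = a$ ($b{\left(a \right)} = a + 0 = a$)
$F = 871$ ($F = 395 + 476 = 871$)
$b{\left(9 \right)} F = 9 \cdot 871 = 7839$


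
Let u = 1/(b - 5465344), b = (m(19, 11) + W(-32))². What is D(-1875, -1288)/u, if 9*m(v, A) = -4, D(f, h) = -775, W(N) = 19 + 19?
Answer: 342998430500/81 ≈ 4.2345e+9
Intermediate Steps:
W(N) = 38
m(v, A) = -4/9 (m(v, A) = (⅑)*(-4) = -4/9)
b = 114244/81 (b = (-4/9 + 38)² = (338/9)² = 114244/81 ≈ 1410.4)
u = -81/442578620 (u = 1/(114244/81 - 5465344) = 1/(-442578620/81) = -81/442578620 ≈ -1.8302e-7)
D(-1875, -1288)/u = -775/(-81/442578620) = -775*(-442578620/81) = 342998430500/81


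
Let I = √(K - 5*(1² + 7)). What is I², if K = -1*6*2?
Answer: -52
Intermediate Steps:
K = -12 (K = -6*2 = -12)
I = 2*I*√13 (I = √(-12 - 5*(1² + 7)) = √(-12 - 5*(1 + 7)) = √(-12 - 5*8) = √(-12 - 40) = √(-52) = 2*I*√13 ≈ 7.2111*I)
I² = (2*I*√13)² = -52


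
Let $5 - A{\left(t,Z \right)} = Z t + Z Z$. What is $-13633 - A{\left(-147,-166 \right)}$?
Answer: $38320$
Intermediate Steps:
$A{\left(t,Z \right)} = 5 - Z^{2} - Z t$ ($A{\left(t,Z \right)} = 5 - \left(Z t + Z Z\right) = 5 - \left(Z t + Z^{2}\right) = 5 - \left(Z^{2} + Z t\right) = 5 - Z^{2} - Z t$)
$-13633 - A{\left(-147,-166 \right)} = -13633 - \left(5 - \left(-166\right)^{2} - \left(-166\right) \left(-147\right)\right) = -13633 - \left(5 - 27556 - 24402\right) = -13633 - -51953 = -13633 + 51953 = 38320$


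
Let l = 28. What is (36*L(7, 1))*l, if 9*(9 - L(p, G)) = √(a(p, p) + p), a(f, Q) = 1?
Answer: 9072 - 224*√2 ≈ 8755.2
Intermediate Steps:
L(p, G) = 9 - √(1 + p)/9
(36*L(7, 1))*l = (36*(9 - √(1 + 7)/9))*28 = (36*(9 - 2*√2/9))*28 = (324 - 8*√2)*28 = 9072 - 224*√2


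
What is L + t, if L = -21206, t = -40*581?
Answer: -44446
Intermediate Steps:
t = -23240
L + t = -21206 - 23240 = -44446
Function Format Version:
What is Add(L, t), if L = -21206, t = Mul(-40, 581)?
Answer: -44446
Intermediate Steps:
t = -23240
Add(L, t) = Add(-21206, -23240) = -44446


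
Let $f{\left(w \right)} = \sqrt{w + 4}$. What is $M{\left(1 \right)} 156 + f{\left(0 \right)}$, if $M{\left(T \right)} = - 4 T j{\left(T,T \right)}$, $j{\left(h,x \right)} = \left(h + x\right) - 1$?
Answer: $-622$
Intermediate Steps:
$j{\left(h,x \right)} = -1 + h + x$
$M{\left(T \right)} = - 4 T \left(-1 + 2 T\right)$ ($M{\left(T \right)} = - 4 T \left(-1 + T + T\right) = - 4 T \left(-1 + 2 T\right)$)
$f{\left(w \right)} = \sqrt{4 + w}$
$M{\left(1 \right)} 156 + f{\left(0 \right)} = 4 \cdot 1 \left(1 - 2\right) 156 + \sqrt{4 + 0} = 4 \cdot 1 \left(1 - 2\right) 156 + \sqrt{4} = 4 \cdot 1 \left(-1\right) 156 + 2 = \left(-4\right) 156 + 2 = -624 + 2 = -622$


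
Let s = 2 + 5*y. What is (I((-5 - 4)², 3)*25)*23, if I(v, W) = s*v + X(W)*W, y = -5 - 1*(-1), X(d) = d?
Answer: -833175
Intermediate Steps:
y = -4 (y = -5 + 1 = -4)
s = -18 (s = 2 + 5*(-4) = 2 - 20 = -18)
I(v, W) = W² - 18*v (I(v, W) = -18*v + W*W = -18*v + W² = W² - 18*v)
(I((-5 - 4)², 3)*25)*23 = ((3² - 18*(-5 - 4)²)*25)*23 = ((9 - 18*(-9)²)*25)*23 = ((9 - 18*81)*25)*23 = ((9 - 1458)*25)*23 = -1449*25*23 = -36225*23 = -833175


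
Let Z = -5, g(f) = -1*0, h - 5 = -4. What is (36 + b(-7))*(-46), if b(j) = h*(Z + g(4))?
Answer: -1426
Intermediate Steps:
h = 1 (h = 5 - 4 = 1)
g(f) = 0
b(j) = -5 (b(j) = 1*(-5 + 0) = 1*(-5) = -5)
(36 + b(-7))*(-46) = (36 - 5)*(-46) = 31*(-46) = -1426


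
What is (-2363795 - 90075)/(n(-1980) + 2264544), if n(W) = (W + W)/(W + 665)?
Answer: -322683905/297787932 ≈ -1.0836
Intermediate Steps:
n(W) = 2*W/(665 + W) (n(W) = (2*W)/(665 + W) = 2*W/(665 + W))
(-2363795 - 90075)/(n(-1980) + 2264544) = (-2363795 - 90075)/(2*(-1980)/(665 - 1980) + 2264544) = -2453870/(2*(-1980)/(-1315) + 2264544) = -2453870/(2*(-1980)*(-1/1315) + 2264544) = -2453870/(792/263 + 2264544) = -2453870/595575864/263 = -2453870*263/595575864 = -322683905/297787932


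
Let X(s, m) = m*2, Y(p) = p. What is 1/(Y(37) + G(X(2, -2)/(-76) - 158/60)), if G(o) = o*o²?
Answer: 185193000/3669130889 ≈ 0.050473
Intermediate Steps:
X(s, m) = 2*m
G(o) = o³
1/(Y(37) + G(X(2, -2)/(-76) - 158/60)) = 1/(37 + ((2*(-2))/(-76) - 158/60)³) = 1/(37 + (-4*(-1/76) - 158*1/60)³) = 1/(37 + (1/19 - 79/30)³) = 1/(37 + (-1471/570)³) = 1/(37 - 3183010111/185193000) = 1/(3669130889/185193000) = 185193000/3669130889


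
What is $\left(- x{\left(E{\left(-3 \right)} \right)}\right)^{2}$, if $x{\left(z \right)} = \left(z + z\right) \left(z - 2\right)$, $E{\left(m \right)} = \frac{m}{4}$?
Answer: $\frac{1089}{64} \approx 17.016$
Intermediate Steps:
$E{\left(m \right)} = \frac{m}{4}$ ($E{\left(m \right)} = m \frac{1}{4} = \frac{m}{4}$)
$x{\left(z \right)} = 2 z \left(-2 + z\right)$
$\left(- x{\left(E{\left(-3 \right)} \right)}\right)^{2} = \left(- 2 \cdot \frac{1}{4} \left(-3\right) \left(-2 + \frac{1}{4} \left(-3\right)\right)\right)^{2} = \left(- \frac{2 \left(-3\right) \left(-2 - \frac{3}{4}\right)}{4}\right)^{2} = \left(- \frac{2 \left(-3\right) \left(-11\right)}{4 \cdot 4}\right)^{2} = \left(\left(-1\right) \frac{33}{8}\right)^{2} = \left(- \frac{33}{8}\right)^{2} = \frac{1089}{64}$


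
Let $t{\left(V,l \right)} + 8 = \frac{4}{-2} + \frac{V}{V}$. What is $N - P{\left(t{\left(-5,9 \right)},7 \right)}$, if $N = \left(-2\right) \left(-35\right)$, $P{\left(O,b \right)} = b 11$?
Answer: $-7$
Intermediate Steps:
$t{\left(V,l \right)} = -9$ ($t{\left(V,l \right)} = -8 + \left(\frac{4}{-2} + \frac{V}{V}\right) = -8 + \left(4 \left(- \frac{1}{2}\right) + 1\right) = -8 + \left(-2 + 1\right) = -8 - 1 = -9$)
$P{\left(O,b \right)} = 11 b$
$N = 70$
$N - P{\left(t{\left(-5,9 \right)},7 \right)} = 70 - 11 \cdot 7 = 70 - 77 = -7$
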